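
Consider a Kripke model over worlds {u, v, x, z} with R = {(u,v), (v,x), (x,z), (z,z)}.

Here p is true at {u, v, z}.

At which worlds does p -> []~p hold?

{v, x}

u: p is T, []~p is F. ✗
v: p is T, []~p is T. ✓
x: p is F, []~p is F. ✓
z: p is T, []~p is F. ✗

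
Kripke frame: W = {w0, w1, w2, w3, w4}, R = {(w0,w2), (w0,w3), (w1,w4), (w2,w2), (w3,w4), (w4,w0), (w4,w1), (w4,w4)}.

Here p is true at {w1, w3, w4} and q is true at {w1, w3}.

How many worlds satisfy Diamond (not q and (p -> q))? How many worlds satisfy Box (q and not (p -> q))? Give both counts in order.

3 and 0

For Diamond (not q and (p -> q)):
w0: successors {w2, w3}; not q and (p -> q) there: w2:T, w3:F. ✓
w1: successors {w4}; not q and (p -> q) there: w4:F. ✗
w2: successors {w2}; not q and (p -> q) there: w2:T. ✓
w3: successors {w4}; not q and (p -> q) there: w4:F. ✗
w4: successors {w0, w1, w4}; not q and (p -> q) there: w0:T, w1:F, w4:F. ✓
— 3 worlds.
For Box (q and not (p -> q)):
w0: successors {w2, w3}; q and not (p -> q) there: w2:F, w3:F. ✗
w1: successors {w4}; q and not (p -> q) there: w4:F. ✗
w2: successors {w2}; q and not (p -> q) there: w2:F. ✗
w3: successors {w4}; q and not (p -> q) there: w4:F. ✗
w4: successors {w0, w1, w4}; q and not (p -> q) there: w0:F, w1:F, w4:F. ✗
— 0 worlds.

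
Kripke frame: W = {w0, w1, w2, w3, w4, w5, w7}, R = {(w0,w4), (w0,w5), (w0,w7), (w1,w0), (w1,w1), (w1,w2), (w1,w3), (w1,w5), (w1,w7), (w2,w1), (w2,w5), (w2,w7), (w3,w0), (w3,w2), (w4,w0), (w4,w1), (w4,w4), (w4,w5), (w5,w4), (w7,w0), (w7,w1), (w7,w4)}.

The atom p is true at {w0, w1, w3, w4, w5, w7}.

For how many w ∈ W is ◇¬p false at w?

w0: successors {w4, w5, w7}; ¬p there: w4:F, w5:F, w7:F. ✗
w1: successors {w0, w1, w2, w3, w5, w7}; ¬p there: w0:F, w1:F, w2:T, w3:F, w5:F, w7:F. ✓
w2: successors {w1, w5, w7}; ¬p there: w1:F, w5:F, w7:F. ✗
w3: successors {w0, w2}; ¬p there: w0:F, w2:T. ✓
w4: successors {w0, w1, w4, w5}; ¬p there: w0:F, w1:F, w4:F, w5:F. ✗
w5: successors {w4}; ¬p there: w4:F. ✗
w7: successors {w0, w1, w4}; ¬p there: w0:F, w1:F, w4:F. ✗
Satisfying worlds: {w1, w3}.
So ◇¬p fails at the other 5 worlds.

5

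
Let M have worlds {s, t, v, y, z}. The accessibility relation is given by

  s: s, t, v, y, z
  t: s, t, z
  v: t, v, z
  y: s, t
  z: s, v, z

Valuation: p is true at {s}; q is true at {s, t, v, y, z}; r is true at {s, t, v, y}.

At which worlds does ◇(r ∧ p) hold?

{s, t, y, z}

s: successors {s, t, v, y, z}; r ∧ p there: s:T, t:F, v:F, y:F, z:F. ✓
t: successors {s, t, z}; r ∧ p there: s:T, t:F, z:F. ✓
v: successors {t, v, z}; r ∧ p there: t:F, v:F, z:F. ✗
y: successors {s, t}; r ∧ p there: s:T, t:F. ✓
z: successors {s, v, z}; r ∧ p there: s:T, v:F, z:F. ✓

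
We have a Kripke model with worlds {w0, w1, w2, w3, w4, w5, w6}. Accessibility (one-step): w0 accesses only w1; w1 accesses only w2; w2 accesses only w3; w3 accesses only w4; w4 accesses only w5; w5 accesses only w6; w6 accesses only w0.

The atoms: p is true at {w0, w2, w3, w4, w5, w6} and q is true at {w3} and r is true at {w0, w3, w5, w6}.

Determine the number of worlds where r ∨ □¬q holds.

6

w0: r is T, □¬q is T. ✓
w1: r is F, □¬q is T. ✓
w2: r is F, □¬q is F. ✗
w3: r is T, □¬q is T. ✓
w4: r is F, □¬q is T. ✓
w5: r is T, □¬q is T. ✓
w6: r is T, □¬q is T. ✓
Satisfying worlds: {w0, w1, w3, w4, w5, w6}.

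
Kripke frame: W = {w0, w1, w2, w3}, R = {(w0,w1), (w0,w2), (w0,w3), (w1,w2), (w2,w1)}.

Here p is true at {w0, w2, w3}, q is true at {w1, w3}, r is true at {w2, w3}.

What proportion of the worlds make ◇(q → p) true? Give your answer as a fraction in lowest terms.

1/2

w0: successors {w1, w2, w3}; q → p there: w1:F, w2:T, w3:T. ✓
w1: successors {w2}; q → p there: w2:T. ✓
w2: successors {w1}; q → p there: w1:F. ✗
w3: no successors, so ◇(q → p) fails. ✗
That's 2 of 4 worlds, so 2/4 = 1/2.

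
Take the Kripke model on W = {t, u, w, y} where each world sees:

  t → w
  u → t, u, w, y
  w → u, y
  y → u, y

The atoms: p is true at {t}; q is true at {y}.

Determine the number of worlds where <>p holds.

1

t: successors {w}; p there: w:F. ✗
u: successors {t, u, w, y}; p there: t:T, u:F, w:F, y:F. ✓
w: successors {u, y}; p there: u:F, y:F. ✗
y: successors {u, y}; p there: u:F, y:F. ✗
Satisfying worlds: {u}.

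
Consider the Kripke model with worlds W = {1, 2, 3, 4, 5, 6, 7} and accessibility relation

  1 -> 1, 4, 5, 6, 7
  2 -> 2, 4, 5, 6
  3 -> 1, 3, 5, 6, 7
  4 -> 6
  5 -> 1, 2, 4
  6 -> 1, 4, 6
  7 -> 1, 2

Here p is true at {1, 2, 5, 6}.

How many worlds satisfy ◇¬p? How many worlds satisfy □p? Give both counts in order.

For ◇¬p:
1: successors {1, 4, 5, 6, 7}; ¬p there: 1:F, 4:T, 5:F, 6:F, 7:T. ✓
2: successors {2, 4, 5, 6}; ¬p there: 2:F, 4:T, 5:F, 6:F. ✓
3: successors {1, 3, 5, 6, 7}; ¬p there: 1:F, 3:T, 5:F, 6:F, 7:T. ✓
4: successors {6}; ¬p there: 6:F. ✗
5: successors {1, 2, 4}; ¬p there: 1:F, 2:F, 4:T. ✓
6: successors {1, 4, 6}; ¬p there: 1:F, 4:T, 6:F. ✓
7: successors {1, 2}; ¬p there: 1:F, 2:F. ✗
— 5 worlds.
For □p:
1: successors {1, 4, 5, 6, 7}; p there: 1:T, 4:F, 5:T, 6:T, 7:F. ✗
2: successors {2, 4, 5, 6}; p there: 2:T, 4:F, 5:T, 6:T. ✗
3: successors {1, 3, 5, 6, 7}; p there: 1:T, 3:F, 5:T, 6:T, 7:F. ✗
4: successors {6}; p there: 6:T. ✓
5: successors {1, 2, 4}; p there: 1:T, 2:T, 4:F. ✗
6: successors {1, 4, 6}; p there: 1:T, 4:F, 6:T. ✗
7: successors {1, 2}; p there: 1:T, 2:T. ✓
— 2 worlds.

5 and 2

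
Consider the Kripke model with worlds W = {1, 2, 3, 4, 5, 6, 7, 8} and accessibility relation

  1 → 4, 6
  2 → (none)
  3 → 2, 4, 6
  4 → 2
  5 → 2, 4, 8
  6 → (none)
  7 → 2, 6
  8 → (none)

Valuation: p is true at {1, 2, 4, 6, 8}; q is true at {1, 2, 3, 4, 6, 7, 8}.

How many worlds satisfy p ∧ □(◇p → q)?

5

1: p is T, □(◇p → q) is T. ✓
2: p is T, □(◇p → q) is T. ✓
3: p is F, □(◇p → q) is T. ✗
4: p is T, □(◇p → q) is T. ✓
5: p is F, □(◇p → q) is T. ✗
6: p is T, □(◇p → q) is T. ✓
7: p is F, □(◇p → q) is T. ✗
8: p is T, □(◇p → q) is T. ✓
Satisfying worlds: {1, 2, 4, 6, 8}.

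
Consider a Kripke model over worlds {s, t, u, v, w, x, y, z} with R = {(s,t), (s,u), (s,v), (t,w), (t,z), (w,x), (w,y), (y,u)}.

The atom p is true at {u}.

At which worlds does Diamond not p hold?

s: successors {t, u, v}; not p there: t:T, u:F, v:T. ✓
t: successors {w, z}; not p there: w:T, z:T. ✓
u: no successors, so Diamond not p fails. ✗
v: no successors, so Diamond not p fails. ✗
w: successors {x, y}; not p there: x:T, y:T. ✓
x: no successors, so Diamond not p fails. ✗
y: successors {u}; not p there: u:F. ✗
z: no successors, so Diamond not p fails. ✗

{s, t, w}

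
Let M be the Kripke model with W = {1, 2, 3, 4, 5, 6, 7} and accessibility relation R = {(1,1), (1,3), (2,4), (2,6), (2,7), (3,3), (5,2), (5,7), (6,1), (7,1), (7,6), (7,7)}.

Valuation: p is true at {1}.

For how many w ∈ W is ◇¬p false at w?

1: successors {1, 3}; ¬p there: 1:F, 3:T. ✓
2: successors {4, 6, 7}; ¬p there: 4:T, 6:T, 7:T. ✓
3: successors {3}; ¬p there: 3:T. ✓
4: no successors, so ◇¬p fails. ✗
5: successors {2, 7}; ¬p there: 2:T, 7:T. ✓
6: successors {1}; ¬p there: 1:F. ✗
7: successors {1, 6, 7}; ¬p there: 1:F, 6:T, 7:T. ✓
Satisfying worlds: {1, 2, 3, 5, 7}.
So ◇¬p fails at the other 2 worlds.

2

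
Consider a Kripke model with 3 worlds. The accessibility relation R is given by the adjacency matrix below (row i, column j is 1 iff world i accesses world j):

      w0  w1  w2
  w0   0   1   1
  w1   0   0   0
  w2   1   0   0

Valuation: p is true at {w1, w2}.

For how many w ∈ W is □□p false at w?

1

w0: successors {w1, w2}; □p there: w1:T, w2:F. ✗
w1: no successors, so □□p holds vacuously. ✓
w2: successors {w0}; □p there: w0:T. ✓
Satisfying worlds: {w1, w2}.
So □□p fails at the other 1 world.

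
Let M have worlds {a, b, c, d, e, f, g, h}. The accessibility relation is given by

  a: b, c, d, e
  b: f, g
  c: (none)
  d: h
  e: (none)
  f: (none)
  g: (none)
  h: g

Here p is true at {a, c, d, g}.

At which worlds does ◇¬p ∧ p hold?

a: ◇¬p is T, p is T. ✓
b: ◇¬p is T, p is F. ✗
c: ◇¬p is F, p is T. ✗
d: ◇¬p is T, p is T. ✓
e: ◇¬p is F, p is F. ✗
f: ◇¬p is F, p is F. ✗
g: ◇¬p is F, p is T. ✗
h: ◇¬p is F, p is F. ✗

{a, d}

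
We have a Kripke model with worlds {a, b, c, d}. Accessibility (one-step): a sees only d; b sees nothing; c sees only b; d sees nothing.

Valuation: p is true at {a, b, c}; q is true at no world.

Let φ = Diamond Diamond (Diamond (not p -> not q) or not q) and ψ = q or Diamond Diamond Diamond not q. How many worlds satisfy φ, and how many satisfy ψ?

For Diamond Diamond (Diamond (not p -> not q) or not q):
a: successors {d}; Diamond (Diamond (not p -> not q) or not q) there: d:F. ✗
b: no successors, so Diamond Diamond (Diamond (not p -> not q) or not q) fails. ✗
c: successors {b}; Diamond (Diamond (not p -> not q) or not q) there: b:F. ✗
d: no successors, so Diamond Diamond (Diamond (not p -> not q) or not q) fails. ✗
— 0 worlds.
For q or Diamond Diamond Diamond not q:
a: q is F, Diamond Diamond Diamond not q is F. ✗
b: q is F, Diamond Diamond Diamond not q is F. ✗
c: q is F, Diamond Diamond Diamond not q is F. ✗
d: q is F, Diamond Diamond Diamond not q is F. ✗
— 0 worlds.

0 and 0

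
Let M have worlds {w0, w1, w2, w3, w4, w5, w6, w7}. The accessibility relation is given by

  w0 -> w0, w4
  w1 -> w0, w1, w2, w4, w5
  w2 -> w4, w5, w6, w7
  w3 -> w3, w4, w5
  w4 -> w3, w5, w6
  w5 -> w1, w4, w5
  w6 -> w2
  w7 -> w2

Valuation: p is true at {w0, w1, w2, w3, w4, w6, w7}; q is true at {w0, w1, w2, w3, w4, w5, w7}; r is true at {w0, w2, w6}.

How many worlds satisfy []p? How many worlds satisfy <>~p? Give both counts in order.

3 and 5

For []p:
w0: successors {w0, w4}; p there: w0:T, w4:T. ✓
w1: successors {w0, w1, w2, w4, w5}; p there: w0:T, w1:T, w2:T, w4:T, w5:F. ✗
w2: successors {w4, w5, w6, w7}; p there: w4:T, w5:F, w6:T, w7:T. ✗
w3: successors {w3, w4, w5}; p there: w3:T, w4:T, w5:F. ✗
w4: successors {w3, w5, w6}; p there: w3:T, w5:F, w6:T. ✗
w5: successors {w1, w4, w5}; p there: w1:T, w4:T, w5:F. ✗
w6: successors {w2}; p there: w2:T. ✓
w7: successors {w2}; p there: w2:T. ✓
— 3 worlds.
For <>~p:
w0: successors {w0, w4}; ~p there: w0:F, w4:F. ✗
w1: successors {w0, w1, w2, w4, w5}; ~p there: w0:F, w1:F, w2:F, w4:F, w5:T. ✓
w2: successors {w4, w5, w6, w7}; ~p there: w4:F, w5:T, w6:F, w7:F. ✓
w3: successors {w3, w4, w5}; ~p there: w3:F, w4:F, w5:T. ✓
w4: successors {w3, w5, w6}; ~p there: w3:F, w5:T, w6:F. ✓
w5: successors {w1, w4, w5}; ~p there: w1:F, w4:F, w5:T. ✓
w6: successors {w2}; ~p there: w2:F. ✗
w7: successors {w2}; ~p there: w2:F. ✗
— 5 worlds.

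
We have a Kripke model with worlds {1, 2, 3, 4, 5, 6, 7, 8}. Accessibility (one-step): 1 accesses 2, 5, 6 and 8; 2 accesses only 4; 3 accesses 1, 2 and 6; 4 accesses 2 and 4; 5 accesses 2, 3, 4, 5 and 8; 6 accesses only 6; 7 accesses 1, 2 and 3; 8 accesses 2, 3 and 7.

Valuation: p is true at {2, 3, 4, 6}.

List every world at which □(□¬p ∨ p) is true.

{2, 4, 6}

1: successors {2, 5, 6, 8}; □¬p ∨ p there: 2:T, 5:F, 6:T, 8:F. ✗
2: successors {4}; □¬p ∨ p there: 4:T. ✓
3: successors {1, 2, 6}; □¬p ∨ p there: 1:F, 2:T, 6:T. ✗
4: successors {2, 4}; □¬p ∨ p there: 2:T, 4:T. ✓
5: successors {2, 3, 4, 5, 8}; □¬p ∨ p there: 2:T, 3:T, 4:T, 5:F, 8:F. ✗
6: successors {6}; □¬p ∨ p there: 6:T. ✓
7: successors {1, 2, 3}; □¬p ∨ p there: 1:F, 2:T, 3:T. ✗
8: successors {2, 3, 7}; □¬p ∨ p there: 2:T, 3:T, 7:F. ✗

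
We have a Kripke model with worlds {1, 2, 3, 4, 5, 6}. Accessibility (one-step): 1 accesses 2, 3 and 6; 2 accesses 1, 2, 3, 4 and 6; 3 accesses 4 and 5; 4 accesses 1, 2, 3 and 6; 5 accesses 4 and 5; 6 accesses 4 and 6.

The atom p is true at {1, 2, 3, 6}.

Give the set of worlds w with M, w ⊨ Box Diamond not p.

1: successors {2, 3, 6}; Diamond not p there: 2:T, 3:T, 6:T. ✓
2: successors {1, 2, 3, 4, 6}; Diamond not p there: 1:F, 2:T, 3:T, 4:F, 6:T. ✗
3: successors {4, 5}; Diamond not p there: 4:F, 5:T. ✗
4: successors {1, 2, 3, 6}; Diamond not p there: 1:F, 2:T, 3:T, 6:T. ✗
5: successors {4, 5}; Diamond not p there: 4:F, 5:T. ✗
6: successors {4, 6}; Diamond not p there: 4:F, 6:T. ✗

{1}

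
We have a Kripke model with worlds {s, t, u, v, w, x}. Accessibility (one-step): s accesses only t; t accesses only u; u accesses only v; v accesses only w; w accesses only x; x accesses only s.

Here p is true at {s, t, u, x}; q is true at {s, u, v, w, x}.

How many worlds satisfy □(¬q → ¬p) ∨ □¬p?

5

s: □(¬q → ¬p) is F, □¬p is F. ✗
t: □(¬q → ¬p) is T, □¬p is F. ✓
u: □(¬q → ¬p) is T, □¬p is T. ✓
v: □(¬q → ¬p) is T, □¬p is T. ✓
w: □(¬q → ¬p) is T, □¬p is F. ✓
x: □(¬q → ¬p) is T, □¬p is F. ✓
Satisfying worlds: {t, u, v, w, x}.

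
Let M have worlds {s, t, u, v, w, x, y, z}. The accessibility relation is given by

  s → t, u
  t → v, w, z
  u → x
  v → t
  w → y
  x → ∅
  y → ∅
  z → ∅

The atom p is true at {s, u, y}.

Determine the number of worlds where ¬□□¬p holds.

s: □□¬p is T. ✗
t: □□¬p is F. ✓
u: □□¬p is T. ✗
v: □□¬p is T. ✗
w: □□¬p is T. ✗
x: □□¬p is T. ✗
y: □□¬p is T. ✗
z: □□¬p is T. ✗
Satisfying worlds: {t}.

1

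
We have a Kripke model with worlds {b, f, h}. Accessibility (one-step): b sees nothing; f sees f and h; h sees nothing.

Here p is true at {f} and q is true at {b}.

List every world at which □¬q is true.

b: no successors, so □¬q holds vacuously. ✓
f: successors {f, h}; ¬q there: f:T, h:T. ✓
h: no successors, so □¬q holds vacuously. ✓

{b, f, h}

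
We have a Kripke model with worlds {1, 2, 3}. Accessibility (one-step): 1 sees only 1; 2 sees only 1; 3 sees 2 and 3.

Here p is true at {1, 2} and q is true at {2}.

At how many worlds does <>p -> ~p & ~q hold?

1

1: <>p is T, ~p & ~q is F. ✗
2: <>p is T, ~p & ~q is F. ✗
3: <>p is T, ~p & ~q is T. ✓
Satisfying worlds: {3}.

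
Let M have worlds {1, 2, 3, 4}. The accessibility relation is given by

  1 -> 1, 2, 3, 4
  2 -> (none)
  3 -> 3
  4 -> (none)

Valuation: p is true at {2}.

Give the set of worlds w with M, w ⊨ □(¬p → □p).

{2, 4}

1: successors {1, 2, 3, 4}; ¬p → □p there: 1:F, 2:T, 3:F, 4:T. ✗
2: no successors, so □(¬p → □p) holds vacuously. ✓
3: successors {3}; ¬p → □p there: 3:F. ✗
4: no successors, so □(¬p → □p) holds vacuously. ✓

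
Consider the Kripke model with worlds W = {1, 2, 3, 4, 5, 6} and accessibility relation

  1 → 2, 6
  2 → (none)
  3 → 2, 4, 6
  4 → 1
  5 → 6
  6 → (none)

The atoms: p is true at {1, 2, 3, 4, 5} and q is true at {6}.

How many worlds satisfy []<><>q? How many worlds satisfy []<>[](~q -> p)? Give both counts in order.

For []<><>q:
1: successors {2, 6}; <><>q there: 2:F, 6:F. ✗
2: no successors, so []<><>q holds vacuously. ✓
3: successors {2, 4, 6}; <><>q there: 2:F, 4:T, 6:F. ✗
4: successors {1}; <><>q there: 1:F. ✗
5: successors {6}; <><>q there: 6:F. ✗
6: no successors, so []<><>q holds vacuously. ✓
— 2 worlds.
For []<>[](~q -> p):
1: successors {2, 6}; <>[](~q -> p) there: 2:F, 6:F. ✗
2: no successors, so []<>[](~q -> p) holds vacuously. ✓
3: successors {2, 4, 6}; <>[](~q -> p) there: 2:F, 4:T, 6:F. ✗
4: successors {1}; <>[](~q -> p) there: 1:T. ✓
5: successors {6}; <>[](~q -> p) there: 6:F. ✗
6: no successors, so []<>[](~q -> p) holds vacuously. ✓
— 3 worlds.

2 and 3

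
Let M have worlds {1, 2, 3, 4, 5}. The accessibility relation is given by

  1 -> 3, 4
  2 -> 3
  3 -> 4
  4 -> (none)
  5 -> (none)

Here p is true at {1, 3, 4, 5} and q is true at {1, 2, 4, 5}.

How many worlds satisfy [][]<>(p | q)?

3

1: successors {3, 4}; []<>(p | q) there: 3:F, 4:T. ✗
2: successors {3}; []<>(p | q) there: 3:F. ✗
3: successors {4}; []<>(p | q) there: 4:T. ✓
4: no successors, so [][]<>(p | q) holds vacuously. ✓
5: no successors, so [][]<>(p | q) holds vacuously. ✓
Satisfying worlds: {3, 4, 5}.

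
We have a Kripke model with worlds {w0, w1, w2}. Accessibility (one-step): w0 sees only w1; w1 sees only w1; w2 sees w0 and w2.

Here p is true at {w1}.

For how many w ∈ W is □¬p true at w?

1

w0: successors {w1}; ¬p there: w1:F. ✗
w1: successors {w1}; ¬p there: w1:F. ✗
w2: successors {w0, w2}; ¬p there: w0:T, w2:T. ✓
Satisfying worlds: {w2}.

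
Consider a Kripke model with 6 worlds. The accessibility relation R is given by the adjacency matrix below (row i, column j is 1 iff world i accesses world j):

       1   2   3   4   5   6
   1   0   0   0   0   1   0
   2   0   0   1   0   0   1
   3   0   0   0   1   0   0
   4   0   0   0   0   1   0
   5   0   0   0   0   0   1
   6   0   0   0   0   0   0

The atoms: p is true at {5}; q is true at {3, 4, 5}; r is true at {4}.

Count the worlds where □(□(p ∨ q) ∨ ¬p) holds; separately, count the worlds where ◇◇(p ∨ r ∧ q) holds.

For □(□(p ∨ q) ∨ ¬p):
1: successors {5}; □(p ∨ q) ∨ ¬p there: 5:F. ✗
2: successors {3, 6}; □(p ∨ q) ∨ ¬p there: 3:T, 6:T. ✓
3: successors {4}; □(p ∨ q) ∨ ¬p there: 4:T. ✓
4: successors {5}; □(p ∨ q) ∨ ¬p there: 5:F. ✗
5: successors {6}; □(p ∨ q) ∨ ¬p there: 6:T. ✓
6: no successors, so □(□(p ∨ q) ∨ ¬p) holds vacuously. ✓
— 4 worlds.
For ◇◇(p ∨ r ∧ q):
1: successors {5}; ◇(p ∨ r ∧ q) there: 5:F. ✗
2: successors {3, 6}; ◇(p ∨ r ∧ q) there: 3:T, 6:F. ✓
3: successors {4}; ◇(p ∨ r ∧ q) there: 4:T. ✓
4: successors {5}; ◇(p ∨ r ∧ q) there: 5:F. ✗
5: successors {6}; ◇(p ∨ r ∧ q) there: 6:F. ✗
6: no successors, so ◇◇(p ∨ r ∧ q) fails. ✗
— 2 worlds.

4 and 2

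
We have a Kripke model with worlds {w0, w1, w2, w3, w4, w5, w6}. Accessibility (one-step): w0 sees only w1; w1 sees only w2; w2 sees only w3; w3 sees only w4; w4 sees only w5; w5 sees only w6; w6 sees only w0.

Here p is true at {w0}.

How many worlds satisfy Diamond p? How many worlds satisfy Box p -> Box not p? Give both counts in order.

1 and 6

For Diamond p:
w0: successors {w1}; p there: w1:F. ✗
w1: successors {w2}; p there: w2:F. ✗
w2: successors {w3}; p there: w3:F. ✗
w3: successors {w4}; p there: w4:F. ✗
w4: successors {w5}; p there: w5:F. ✗
w5: successors {w6}; p there: w6:F. ✗
w6: successors {w0}; p there: w0:T. ✓
— 1 world.
For Box p -> Box not p:
w0: Box p is F, Box not p is T. ✓
w1: Box p is F, Box not p is T. ✓
w2: Box p is F, Box not p is T. ✓
w3: Box p is F, Box not p is T. ✓
w4: Box p is F, Box not p is T. ✓
w5: Box p is F, Box not p is T. ✓
w6: Box p is T, Box not p is F. ✗
— 6 worlds.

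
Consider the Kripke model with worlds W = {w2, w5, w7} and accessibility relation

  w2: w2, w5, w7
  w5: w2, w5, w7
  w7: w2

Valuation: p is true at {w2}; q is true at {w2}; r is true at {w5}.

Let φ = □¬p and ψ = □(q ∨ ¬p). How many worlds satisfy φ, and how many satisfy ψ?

0 and 3

For □¬p:
w2: successors {w2, w5, w7}; ¬p there: w2:F, w5:T, w7:T. ✗
w5: successors {w2, w5, w7}; ¬p there: w2:F, w5:T, w7:T. ✗
w7: successors {w2}; ¬p there: w2:F. ✗
— 0 worlds.
For □(q ∨ ¬p):
w2: successors {w2, w5, w7}; q ∨ ¬p there: w2:T, w5:T, w7:T. ✓
w5: successors {w2, w5, w7}; q ∨ ¬p there: w2:T, w5:T, w7:T. ✓
w7: successors {w2}; q ∨ ¬p there: w2:T. ✓
— 3 worlds.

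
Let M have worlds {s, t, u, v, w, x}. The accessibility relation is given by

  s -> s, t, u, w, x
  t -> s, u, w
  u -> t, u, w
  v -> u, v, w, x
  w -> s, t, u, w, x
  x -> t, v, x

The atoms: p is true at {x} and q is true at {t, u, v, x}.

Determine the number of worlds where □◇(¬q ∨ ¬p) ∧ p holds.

s: □◇(¬q ∨ ¬p) is T, p is F. ✗
t: □◇(¬q ∨ ¬p) is T, p is F. ✗
u: □◇(¬q ∨ ¬p) is T, p is F. ✗
v: □◇(¬q ∨ ¬p) is T, p is F. ✗
w: □◇(¬q ∨ ¬p) is T, p is F. ✗
x: □◇(¬q ∨ ¬p) is T, p is T. ✓
Satisfying worlds: {x}.

1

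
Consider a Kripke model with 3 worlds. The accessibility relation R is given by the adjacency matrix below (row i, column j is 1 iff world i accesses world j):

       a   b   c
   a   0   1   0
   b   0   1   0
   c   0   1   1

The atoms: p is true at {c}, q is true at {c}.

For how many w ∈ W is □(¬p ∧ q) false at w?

3

a: successors {b}; ¬p ∧ q there: b:F. ✗
b: successors {b}; ¬p ∧ q there: b:F. ✗
c: successors {b, c}; ¬p ∧ q there: b:F, c:F. ✗
Satisfying worlds: ∅.
So □(¬p ∧ q) fails at the other 3 worlds.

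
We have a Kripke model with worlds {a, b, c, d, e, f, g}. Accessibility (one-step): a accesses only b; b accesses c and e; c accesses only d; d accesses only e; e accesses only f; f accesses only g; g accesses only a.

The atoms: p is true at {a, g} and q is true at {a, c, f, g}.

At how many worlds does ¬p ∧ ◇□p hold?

a: ¬p is F, ◇□p is F. ✗
b: ¬p is T, ◇□p is F. ✗
c: ¬p is T, ◇□p is F. ✗
d: ¬p is T, ◇□p is F. ✗
e: ¬p is T, ◇□p is T. ✓
f: ¬p is T, ◇□p is T. ✓
g: ¬p is F, ◇□p is F. ✗
Satisfying worlds: {e, f}.

2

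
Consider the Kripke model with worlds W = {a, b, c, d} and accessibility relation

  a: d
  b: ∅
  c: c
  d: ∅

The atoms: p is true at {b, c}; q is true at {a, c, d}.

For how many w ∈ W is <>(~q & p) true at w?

0

a: successors {d}; ~q & p there: d:F. ✗
b: no successors, so <>(~q & p) fails. ✗
c: successors {c}; ~q & p there: c:F. ✗
d: no successors, so <>(~q & p) fails. ✗
Satisfying worlds: ∅.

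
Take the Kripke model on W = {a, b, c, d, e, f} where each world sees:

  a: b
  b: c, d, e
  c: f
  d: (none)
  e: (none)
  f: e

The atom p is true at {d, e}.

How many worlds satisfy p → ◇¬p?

a: p is F, ◇¬p is T. ✓
b: p is F, ◇¬p is T. ✓
c: p is F, ◇¬p is T. ✓
d: p is T, ◇¬p is F. ✗
e: p is T, ◇¬p is F. ✗
f: p is F, ◇¬p is F. ✓
Satisfying worlds: {a, b, c, f}.

4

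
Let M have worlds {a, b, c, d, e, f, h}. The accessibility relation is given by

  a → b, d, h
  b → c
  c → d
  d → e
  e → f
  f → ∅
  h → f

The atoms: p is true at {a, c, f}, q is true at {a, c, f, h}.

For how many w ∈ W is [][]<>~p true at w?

a: successors {b, d, h}; []<>~p there: b:T, d:F, h:F. ✗
b: successors {c}; []<>~p there: c:T. ✓
c: successors {d}; []<>~p there: d:F. ✗
d: successors {e}; []<>~p there: e:F. ✗
e: successors {f}; []<>~p there: f:T. ✓
f: no successors, so [][]<>~p holds vacuously. ✓
h: successors {f}; []<>~p there: f:T. ✓
Satisfying worlds: {b, e, f, h}.

4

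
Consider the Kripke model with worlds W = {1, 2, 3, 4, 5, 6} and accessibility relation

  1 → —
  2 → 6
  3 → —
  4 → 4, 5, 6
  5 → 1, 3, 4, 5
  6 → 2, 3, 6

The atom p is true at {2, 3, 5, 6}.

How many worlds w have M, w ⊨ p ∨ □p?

1: p is F, □p is T. ✓
2: p is T, □p is T. ✓
3: p is T, □p is T. ✓
4: p is F, □p is F. ✗
5: p is T, □p is F. ✓
6: p is T, □p is T. ✓
Satisfying worlds: {1, 2, 3, 5, 6}.

5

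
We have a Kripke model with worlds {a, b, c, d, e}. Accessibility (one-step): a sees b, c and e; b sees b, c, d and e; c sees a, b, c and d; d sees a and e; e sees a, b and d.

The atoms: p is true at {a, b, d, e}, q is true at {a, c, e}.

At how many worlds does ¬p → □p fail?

1

a: ¬p is F, □p is F. ✓
b: ¬p is F, □p is F. ✓
c: ¬p is T, □p is F. ✗
d: ¬p is F, □p is T. ✓
e: ¬p is F, □p is T. ✓
Satisfying worlds: {a, b, d, e}.
So ¬p → □p fails at the other 1 world.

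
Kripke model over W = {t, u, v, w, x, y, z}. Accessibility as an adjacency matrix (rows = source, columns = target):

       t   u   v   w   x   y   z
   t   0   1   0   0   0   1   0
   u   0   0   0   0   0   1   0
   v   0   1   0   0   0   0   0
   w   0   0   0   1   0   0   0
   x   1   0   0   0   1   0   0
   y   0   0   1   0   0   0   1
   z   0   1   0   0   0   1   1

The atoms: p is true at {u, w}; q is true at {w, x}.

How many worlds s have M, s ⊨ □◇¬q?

6

t: successors {u, y}; ◇¬q there: u:T, y:T. ✓
u: successors {y}; ◇¬q there: y:T. ✓
v: successors {u}; ◇¬q there: u:T. ✓
w: successors {w}; ◇¬q there: w:F. ✗
x: successors {t, x}; ◇¬q there: t:T, x:T. ✓
y: successors {v, z}; ◇¬q there: v:T, z:T. ✓
z: successors {u, y, z}; ◇¬q there: u:T, y:T, z:T. ✓
Satisfying worlds: {t, u, v, x, y, z}.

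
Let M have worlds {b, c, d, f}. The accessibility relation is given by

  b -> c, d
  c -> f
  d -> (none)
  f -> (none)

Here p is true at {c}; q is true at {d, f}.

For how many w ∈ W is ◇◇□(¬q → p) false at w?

b: successors {c, d}; ◇□(¬q → p) there: c:T, d:F. ✓
c: successors {f}; ◇□(¬q → p) there: f:F. ✗
d: no successors, so ◇◇□(¬q → p) fails. ✗
f: no successors, so ◇◇□(¬q → p) fails. ✗
Satisfying worlds: {b}.
So ◇◇□(¬q → p) fails at the other 3 worlds.

3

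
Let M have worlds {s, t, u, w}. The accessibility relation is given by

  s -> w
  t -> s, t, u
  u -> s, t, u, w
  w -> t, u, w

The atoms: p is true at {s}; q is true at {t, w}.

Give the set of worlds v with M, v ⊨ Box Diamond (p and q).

∅

s: successors {w}; Diamond (p and q) there: w:F. ✗
t: successors {s, t, u}; Diamond (p and q) there: s:F, t:F, u:F. ✗
u: successors {s, t, u, w}; Diamond (p and q) there: s:F, t:F, u:F, w:F. ✗
w: successors {t, u, w}; Diamond (p and q) there: t:F, u:F, w:F. ✗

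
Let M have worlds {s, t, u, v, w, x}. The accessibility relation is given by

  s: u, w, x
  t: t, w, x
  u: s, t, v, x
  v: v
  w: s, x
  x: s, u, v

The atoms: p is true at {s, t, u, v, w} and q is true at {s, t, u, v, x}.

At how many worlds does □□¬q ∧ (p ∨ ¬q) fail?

s: □□¬q is F, p ∨ ¬q is T. ✗
t: □□¬q is F, p ∨ ¬q is T. ✗
u: □□¬q is F, p ∨ ¬q is T. ✗
v: □□¬q is F, p ∨ ¬q is T. ✗
w: □□¬q is F, p ∨ ¬q is T. ✗
x: □□¬q is F, p ∨ ¬q is F. ✗
Satisfying worlds: ∅.
So □□¬q ∧ (p ∨ ¬q) fails at the other 6 worlds.

6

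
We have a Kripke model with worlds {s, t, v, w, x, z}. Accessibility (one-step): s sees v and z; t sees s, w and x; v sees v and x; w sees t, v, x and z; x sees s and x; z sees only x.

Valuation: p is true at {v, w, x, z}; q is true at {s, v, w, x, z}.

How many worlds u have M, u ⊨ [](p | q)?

5

s: successors {v, z}; p | q there: v:T, z:T. ✓
t: successors {s, w, x}; p | q there: s:T, w:T, x:T. ✓
v: successors {v, x}; p | q there: v:T, x:T. ✓
w: successors {t, v, x, z}; p | q there: t:F, v:T, x:T, z:T. ✗
x: successors {s, x}; p | q there: s:T, x:T. ✓
z: successors {x}; p | q there: x:T. ✓
Satisfying worlds: {s, t, v, x, z}.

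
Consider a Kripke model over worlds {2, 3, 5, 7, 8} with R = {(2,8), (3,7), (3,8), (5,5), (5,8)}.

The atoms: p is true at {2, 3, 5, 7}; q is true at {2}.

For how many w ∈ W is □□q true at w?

4

2: successors {8}; □q there: 8:T. ✓
3: successors {7, 8}; □q there: 7:T, 8:T. ✓
5: successors {5, 8}; □q there: 5:F, 8:T. ✗
7: no successors, so □□q holds vacuously. ✓
8: no successors, so □□q holds vacuously. ✓
Satisfying worlds: {2, 3, 7, 8}.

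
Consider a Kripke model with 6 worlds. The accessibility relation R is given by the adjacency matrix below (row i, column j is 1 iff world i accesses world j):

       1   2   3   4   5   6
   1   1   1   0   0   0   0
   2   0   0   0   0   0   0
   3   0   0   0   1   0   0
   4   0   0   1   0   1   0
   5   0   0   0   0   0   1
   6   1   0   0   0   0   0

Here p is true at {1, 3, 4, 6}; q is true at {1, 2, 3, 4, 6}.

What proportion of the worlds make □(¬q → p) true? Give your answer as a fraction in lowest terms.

5/6

1: successors {1, 2}; ¬q → p there: 1:T, 2:T. ✓
2: no successors, so □(¬q → p) holds vacuously. ✓
3: successors {4}; ¬q → p there: 4:T. ✓
4: successors {3, 5}; ¬q → p there: 3:T, 5:F. ✗
5: successors {6}; ¬q → p there: 6:T. ✓
6: successors {1}; ¬q → p there: 1:T. ✓
That's 5 of 6 worlds, so 5/6.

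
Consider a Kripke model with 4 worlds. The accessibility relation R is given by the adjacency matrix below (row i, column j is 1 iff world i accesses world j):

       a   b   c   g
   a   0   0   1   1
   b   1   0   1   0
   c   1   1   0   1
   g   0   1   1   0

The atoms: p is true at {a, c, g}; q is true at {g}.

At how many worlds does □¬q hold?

a: successors {c, g}; ¬q there: c:T, g:F. ✗
b: successors {a, c}; ¬q there: a:T, c:T. ✓
c: successors {a, b, g}; ¬q there: a:T, b:T, g:F. ✗
g: successors {b, c}; ¬q there: b:T, c:T. ✓
Satisfying worlds: {b, g}.

2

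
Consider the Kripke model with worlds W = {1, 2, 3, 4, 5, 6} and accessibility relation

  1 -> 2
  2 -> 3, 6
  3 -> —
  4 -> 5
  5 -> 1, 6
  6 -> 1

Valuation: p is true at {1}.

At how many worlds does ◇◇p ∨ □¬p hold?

5

1: ◇◇p is F, □¬p is T. ✓
2: ◇◇p is T, □¬p is T. ✓
3: ◇◇p is F, □¬p is T. ✓
4: ◇◇p is T, □¬p is T. ✓
5: ◇◇p is T, □¬p is F. ✓
6: ◇◇p is F, □¬p is F. ✗
Satisfying worlds: {1, 2, 3, 4, 5}.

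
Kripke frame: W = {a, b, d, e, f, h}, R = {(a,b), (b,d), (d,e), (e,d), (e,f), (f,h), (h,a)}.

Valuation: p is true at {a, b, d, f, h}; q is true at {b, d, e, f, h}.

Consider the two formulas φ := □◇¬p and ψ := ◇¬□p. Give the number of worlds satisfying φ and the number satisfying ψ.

For □◇¬p:
a: successors {b}; ◇¬p there: b:F. ✗
b: successors {d}; ◇¬p there: d:T. ✓
d: successors {e}; ◇¬p there: e:F. ✗
e: successors {d, f}; ◇¬p there: d:T, f:F. ✗
f: successors {h}; ◇¬p there: h:F. ✗
h: successors {a}; ◇¬p there: a:F. ✗
— 1 world.
For ◇¬□p:
a: successors {b}; ¬□p there: b:F. ✗
b: successors {d}; ¬□p there: d:T. ✓
d: successors {e}; ¬□p there: e:F. ✗
e: successors {d, f}; ¬□p there: d:T, f:F. ✓
f: successors {h}; ¬□p there: h:F. ✗
h: successors {a}; ¬□p there: a:F. ✗
— 2 worlds.

1 and 2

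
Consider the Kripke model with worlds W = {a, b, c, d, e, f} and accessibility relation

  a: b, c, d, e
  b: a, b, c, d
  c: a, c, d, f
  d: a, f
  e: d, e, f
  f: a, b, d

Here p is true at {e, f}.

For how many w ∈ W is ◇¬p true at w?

6

a: successors {b, c, d, e}; ¬p there: b:T, c:T, d:T, e:F. ✓
b: successors {a, b, c, d}; ¬p there: a:T, b:T, c:T, d:T. ✓
c: successors {a, c, d, f}; ¬p there: a:T, c:T, d:T, f:F. ✓
d: successors {a, f}; ¬p there: a:T, f:F. ✓
e: successors {d, e, f}; ¬p there: d:T, e:F, f:F. ✓
f: successors {a, b, d}; ¬p there: a:T, b:T, d:T. ✓
Satisfying worlds: {a, b, c, d, e, f}.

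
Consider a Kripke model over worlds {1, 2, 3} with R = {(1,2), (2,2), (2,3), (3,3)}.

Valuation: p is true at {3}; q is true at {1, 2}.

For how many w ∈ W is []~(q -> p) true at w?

1: successors {2}; ~(q -> p) there: 2:T. ✓
2: successors {2, 3}; ~(q -> p) there: 2:T, 3:F. ✗
3: successors {3}; ~(q -> p) there: 3:F. ✗
Satisfying worlds: {1}.

1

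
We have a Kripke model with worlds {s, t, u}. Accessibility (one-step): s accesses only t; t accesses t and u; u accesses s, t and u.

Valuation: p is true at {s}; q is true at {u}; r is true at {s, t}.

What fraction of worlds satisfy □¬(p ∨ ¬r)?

1/3

s: successors {t}; ¬(p ∨ ¬r) there: t:T. ✓
t: successors {t, u}; ¬(p ∨ ¬r) there: t:T, u:F. ✗
u: successors {s, t, u}; ¬(p ∨ ¬r) there: s:F, t:T, u:F. ✗
That's 1 of 3 worlds, so 1/3.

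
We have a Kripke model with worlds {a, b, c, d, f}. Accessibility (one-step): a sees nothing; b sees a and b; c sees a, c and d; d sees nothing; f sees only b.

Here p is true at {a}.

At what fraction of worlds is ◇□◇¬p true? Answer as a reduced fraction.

2/5

a: no successors, so ◇□◇¬p fails. ✗
b: successors {a, b}; □◇¬p there: a:T, b:F. ✓
c: successors {a, c, d}; □◇¬p there: a:T, c:F, d:T. ✓
d: no successors, so ◇□◇¬p fails. ✗
f: successors {b}; □◇¬p there: b:F. ✗
That's 2 of 5 worlds, so 2/5.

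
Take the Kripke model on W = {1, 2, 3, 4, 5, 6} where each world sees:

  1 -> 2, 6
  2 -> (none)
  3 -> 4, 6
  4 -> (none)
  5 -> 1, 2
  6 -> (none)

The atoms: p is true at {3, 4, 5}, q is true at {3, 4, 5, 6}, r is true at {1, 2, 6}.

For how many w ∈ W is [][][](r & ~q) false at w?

0

1: successors {2, 6}; [][](r & ~q) there: 2:T, 6:T. ✓
2: no successors, so [][][](r & ~q) holds vacuously. ✓
3: successors {4, 6}; [][](r & ~q) there: 4:T, 6:T. ✓
4: no successors, so [][][](r & ~q) holds vacuously. ✓
5: successors {1, 2}; [][](r & ~q) there: 1:T, 2:T. ✓
6: no successors, so [][][](r & ~q) holds vacuously. ✓
Satisfying worlds: {1, 2, 3, 4, 5, 6}.
So [][][](r & ~q) fails at the other 0 worlds.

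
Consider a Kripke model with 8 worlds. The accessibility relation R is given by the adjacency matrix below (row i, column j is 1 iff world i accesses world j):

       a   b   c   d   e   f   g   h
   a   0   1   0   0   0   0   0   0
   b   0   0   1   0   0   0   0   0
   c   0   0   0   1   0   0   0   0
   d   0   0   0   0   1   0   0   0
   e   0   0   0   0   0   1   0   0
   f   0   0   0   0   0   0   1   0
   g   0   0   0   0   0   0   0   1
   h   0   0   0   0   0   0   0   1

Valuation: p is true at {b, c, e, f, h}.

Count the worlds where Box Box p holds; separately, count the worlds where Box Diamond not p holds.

6 and 2

For Box Box p:
a: successors {b}; Box p there: b:T. ✓
b: successors {c}; Box p there: c:F. ✗
c: successors {d}; Box p there: d:T. ✓
d: successors {e}; Box p there: e:T. ✓
e: successors {f}; Box p there: f:F. ✗
f: successors {g}; Box p there: g:T. ✓
g: successors {h}; Box p there: h:T. ✓
h: successors {h}; Box p there: h:T. ✓
— 6 worlds.
For Box Diamond not p:
a: successors {b}; Diamond not p there: b:F. ✗
b: successors {c}; Diamond not p there: c:T. ✓
c: successors {d}; Diamond not p there: d:F. ✗
d: successors {e}; Diamond not p there: e:F. ✗
e: successors {f}; Diamond not p there: f:T. ✓
f: successors {g}; Diamond not p there: g:F. ✗
g: successors {h}; Diamond not p there: h:F. ✗
h: successors {h}; Diamond not p there: h:F. ✗
— 2 worlds.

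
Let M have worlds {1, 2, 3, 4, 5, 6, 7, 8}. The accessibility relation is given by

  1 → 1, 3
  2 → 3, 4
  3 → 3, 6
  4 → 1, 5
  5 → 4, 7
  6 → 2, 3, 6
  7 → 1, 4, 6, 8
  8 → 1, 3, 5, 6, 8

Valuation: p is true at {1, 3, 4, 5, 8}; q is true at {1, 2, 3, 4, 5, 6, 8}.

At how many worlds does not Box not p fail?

0

1: Box not p is F. ✓
2: Box not p is F. ✓
3: Box not p is F. ✓
4: Box not p is F. ✓
5: Box not p is F. ✓
6: Box not p is F. ✓
7: Box not p is F. ✓
8: Box not p is F. ✓
Satisfying worlds: {1, 2, 3, 4, 5, 6, 7, 8}.
So not Box not p fails at the other 0 worlds.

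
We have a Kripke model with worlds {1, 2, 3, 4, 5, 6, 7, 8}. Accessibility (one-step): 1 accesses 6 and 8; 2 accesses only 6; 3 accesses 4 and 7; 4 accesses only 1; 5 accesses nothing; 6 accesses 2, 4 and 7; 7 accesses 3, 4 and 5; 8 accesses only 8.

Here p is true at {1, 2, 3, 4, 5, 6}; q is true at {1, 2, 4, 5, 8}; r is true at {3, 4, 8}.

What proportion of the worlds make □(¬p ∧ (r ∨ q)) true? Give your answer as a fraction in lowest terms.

1: successors {6, 8}; ¬p ∧ (r ∨ q) there: 6:F, 8:T. ✗
2: successors {6}; ¬p ∧ (r ∨ q) there: 6:F. ✗
3: successors {4, 7}; ¬p ∧ (r ∨ q) there: 4:F, 7:F. ✗
4: successors {1}; ¬p ∧ (r ∨ q) there: 1:F. ✗
5: no successors, so □(¬p ∧ (r ∨ q)) holds vacuously. ✓
6: successors {2, 4, 7}; ¬p ∧ (r ∨ q) there: 2:F, 4:F, 7:F. ✗
7: successors {3, 4, 5}; ¬p ∧ (r ∨ q) there: 3:F, 4:F, 5:F. ✗
8: successors {8}; ¬p ∧ (r ∨ q) there: 8:T. ✓
That's 2 of 8 worlds, so 2/8 = 1/4.

1/4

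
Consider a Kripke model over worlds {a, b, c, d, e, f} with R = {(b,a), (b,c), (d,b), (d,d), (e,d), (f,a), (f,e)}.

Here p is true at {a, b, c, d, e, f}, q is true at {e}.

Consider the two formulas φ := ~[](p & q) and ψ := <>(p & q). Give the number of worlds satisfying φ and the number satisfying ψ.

4 and 1

For ~[](p & q):
a: [](p & q) is T. ✗
b: [](p & q) is F. ✓
c: [](p & q) is T. ✗
d: [](p & q) is F. ✓
e: [](p & q) is F. ✓
f: [](p & q) is F. ✓
— 4 worlds.
For <>(p & q):
a: no successors, so <>(p & q) fails. ✗
b: successors {a, c}; p & q there: a:F, c:F. ✗
c: no successors, so <>(p & q) fails. ✗
d: successors {b, d}; p & q there: b:F, d:F. ✗
e: successors {d}; p & q there: d:F. ✗
f: successors {a, e}; p & q there: a:F, e:T. ✓
— 1 world.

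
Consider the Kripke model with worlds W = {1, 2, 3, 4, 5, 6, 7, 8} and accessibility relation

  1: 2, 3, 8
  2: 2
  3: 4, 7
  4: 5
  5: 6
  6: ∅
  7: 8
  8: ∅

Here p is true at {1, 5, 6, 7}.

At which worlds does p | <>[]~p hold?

1: p is T, <>[]~p is T. ✓
2: p is F, <>[]~p is T. ✓
3: p is F, <>[]~p is T. ✓
4: p is F, <>[]~p is F. ✗
5: p is T, <>[]~p is T. ✓
6: p is T, <>[]~p is F. ✓
7: p is T, <>[]~p is T. ✓
8: p is F, <>[]~p is F. ✗

{1, 2, 3, 5, 6, 7}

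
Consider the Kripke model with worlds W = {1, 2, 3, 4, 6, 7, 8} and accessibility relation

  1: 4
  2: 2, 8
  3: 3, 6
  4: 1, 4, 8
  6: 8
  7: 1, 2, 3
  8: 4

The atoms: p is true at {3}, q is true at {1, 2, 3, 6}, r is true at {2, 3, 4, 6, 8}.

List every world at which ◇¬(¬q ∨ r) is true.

1: successors {4}; ¬(¬q ∨ r) there: 4:F. ✗
2: successors {2, 8}; ¬(¬q ∨ r) there: 2:F, 8:F. ✗
3: successors {3, 6}; ¬(¬q ∨ r) there: 3:F, 6:F. ✗
4: successors {1, 4, 8}; ¬(¬q ∨ r) there: 1:T, 4:F, 8:F. ✓
6: successors {8}; ¬(¬q ∨ r) there: 8:F. ✗
7: successors {1, 2, 3}; ¬(¬q ∨ r) there: 1:T, 2:F, 3:F. ✓
8: successors {4}; ¬(¬q ∨ r) there: 4:F. ✗

{4, 7}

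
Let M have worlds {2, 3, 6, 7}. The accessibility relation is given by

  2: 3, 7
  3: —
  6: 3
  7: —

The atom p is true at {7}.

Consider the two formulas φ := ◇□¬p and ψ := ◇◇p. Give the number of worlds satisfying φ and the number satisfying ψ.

2 and 0

For ◇□¬p:
2: successors {3, 7}; □¬p there: 3:T, 7:T. ✓
3: no successors, so ◇□¬p fails. ✗
6: successors {3}; □¬p there: 3:T. ✓
7: no successors, so ◇□¬p fails. ✗
— 2 worlds.
For ◇◇p:
2: successors {3, 7}; ◇p there: 3:F, 7:F. ✗
3: no successors, so ◇◇p fails. ✗
6: successors {3}; ◇p there: 3:F. ✗
7: no successors, so ◇◇p fails. ✗
— 0 worlds.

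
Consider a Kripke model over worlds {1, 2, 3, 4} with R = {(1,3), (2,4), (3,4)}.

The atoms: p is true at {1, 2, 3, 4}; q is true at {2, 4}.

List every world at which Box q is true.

1: successors {3}; q there: 3:F. ✗
2: successors {4}; q there: 4:T. ✓
3: successors {4}; q there: 4:T. ✓
4: no successors, so Box q holds vacuously. ✓

{2, 3, 4}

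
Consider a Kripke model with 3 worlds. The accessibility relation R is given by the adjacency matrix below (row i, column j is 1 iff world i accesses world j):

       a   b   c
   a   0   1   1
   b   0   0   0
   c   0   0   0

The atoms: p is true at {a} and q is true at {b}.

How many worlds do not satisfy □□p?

a: successors {b, c}; □p there: b:T, c:T. ✓
b: no successors, so □□p holds vacuously. ✓
c: no successors, so □□p holds vacuously. ✓
Satisfying worlds: {a, b, c}.
So □□p fails at the other 0 worlds.

0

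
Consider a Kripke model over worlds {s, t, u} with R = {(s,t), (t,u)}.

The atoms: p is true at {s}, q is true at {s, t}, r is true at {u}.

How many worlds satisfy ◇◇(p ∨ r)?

s: successors {t}; ◇(p ∨ r) there: t:T. ✓
t: successors {u}; ◇(p ∨ r) there: u:F. ✗
u: no successors, so ◇◇(p ∨ r) fails. ✗
Satisfying worlds: {s}.

1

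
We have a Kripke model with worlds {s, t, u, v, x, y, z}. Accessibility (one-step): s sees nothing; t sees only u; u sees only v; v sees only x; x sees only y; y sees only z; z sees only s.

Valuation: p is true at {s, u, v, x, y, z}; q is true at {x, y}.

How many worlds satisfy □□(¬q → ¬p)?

4

s: no successors, so □□(¬q → ¬p) holds vacuously. ✓
t: successors {u}; □(¬q → ¬p) there: u:F. ✗
u: successors {v}; □(¬q → ¬p) there: v:T. ✓
v: successors {x}; □(¬q → ¬p) there: x:T. ✓
x: successors {y}; □(¬q → ¬p) there: y:F. ✗
y: successors {z}; □(¬q → ¬p) there: z:F. ✗
z: successors {s}; □(¬q → ¬p) there: s:T. ✓
Satisfying worlds: {s, u, v, z}.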